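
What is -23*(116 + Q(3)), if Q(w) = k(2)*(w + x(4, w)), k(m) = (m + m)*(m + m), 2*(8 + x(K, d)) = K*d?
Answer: -3036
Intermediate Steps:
x(K, d) = -8 + K*d/2 (x(K, d) = -8 + (K*d)/2 = -8 + K*d/2)
k(m) = 4*m**2 (k(m) = (2*m)*(2*m) = 4*m**2)
Q(w) = -128 + 48*w (Q(w) = (4*2**2)*(w + (-8 + (1/2)*4*w)) = (4*4)*(w + (-8 + 2*w)) = 16*(-8 + 3*w) = -128 + 48*w)
-23*(116 + Q(3)) = -23*(116 + (-128 + 48*3)) = -23*(116 + (-128 + 144)) = -23*(116 + 16) = -23*132 = -3036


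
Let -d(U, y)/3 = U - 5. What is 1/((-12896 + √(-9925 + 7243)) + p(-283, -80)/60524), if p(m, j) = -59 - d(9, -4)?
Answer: -15746681418908/203072490666536811 - 3663154576*I*√298/203072490666536811 ≈ -7.7542e-5 - 3.114e-7*I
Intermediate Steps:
d(U, y) = 15 - 3*U (d(U, y) = -3*(U - 5) = -3*(-5 + U) = 15 - 3*U)
p(m, j) = -47 (p(m, j) = -59 - (15 - 3*9) = -59 - (15 - 27) = -59 - 1*(-12) = -59 + 12 = -47)
1/((-12896 + √(-9925 + 7243)) + p(-283, -80)/60524) = 1/((-12896 + √(-9925 + 7243)) - 47/60524) = 1/((-12896 + √(-2682)) - 47*1/60524) = 1/((-12896 + 3*I*√298) - 47/60524) = 1/(-780517551/60524 + 3*I*√298)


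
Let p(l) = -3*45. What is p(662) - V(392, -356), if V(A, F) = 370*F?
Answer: 131585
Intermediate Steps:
p(l) = -135
p(662) - V(392, -356) = -135 - 370*(-356) = -135 - 1*(-131720) = -135 + 131720 = 131585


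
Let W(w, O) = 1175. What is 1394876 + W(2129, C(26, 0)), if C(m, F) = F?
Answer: 1396051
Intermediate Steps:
1394876 + W(2129, C(26, 0)) = 1394876 + 1175 = 1396051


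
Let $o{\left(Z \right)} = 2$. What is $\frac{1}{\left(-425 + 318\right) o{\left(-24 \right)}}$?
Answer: $- \frac{1}{214} \approx -0.0046729$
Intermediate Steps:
$\frac{1}{\left(-425 + 318\right) o{\left(-24 \right)}} = \frac{1}{\left(-425 + 318\right) 2} = \frac{1}{-107} \cdot \frac{1}{2} = \left(- \frac{1}{107}\right) \frac{1}{2} = - \frac{1}{214}$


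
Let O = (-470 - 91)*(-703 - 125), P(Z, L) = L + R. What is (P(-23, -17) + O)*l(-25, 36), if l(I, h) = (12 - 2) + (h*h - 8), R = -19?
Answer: 602884656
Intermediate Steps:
P(Z, L) = -19 + L (P(Z, L) = L - 19 = -19 + L)
l(I, h) = 2 + h² (l(I, h) = 10 + (h² - 8) = 10 + (-8 + h²) = 2 + h²)
O = 464508 (O = -561*(-828) = 464508)
(P(-23, -17) + O)*l(-25, 36) = ((-19 - 17) + 464508)*(2 + 36²) = (-36 + 464508)*(2 + 1296) = 464472*1298 = 602884656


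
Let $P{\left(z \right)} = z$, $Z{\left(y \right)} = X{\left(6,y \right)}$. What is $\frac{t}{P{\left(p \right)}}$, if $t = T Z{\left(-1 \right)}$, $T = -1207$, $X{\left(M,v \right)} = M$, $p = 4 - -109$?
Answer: $- \frac{7242}{113} \approx -64.089$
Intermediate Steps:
$p = 113$ ($p = 4 + 109 = 113$)
$Z{\left(y \right)} = 6$
$t = -7242$ ($t = \left(-1207\right) 6 = -7242$)
$\frac{t}{P{\left(p \right)}} = - \frac{7242}{113}$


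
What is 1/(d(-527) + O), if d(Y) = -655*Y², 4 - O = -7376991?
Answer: -1/174535500 ≈ -5.7295e-9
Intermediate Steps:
O = 7376995 (O = 4 - 1*(-7376991) = 4 + 7376991 = 7376995)
1/(d(-527) + O) = 1/(-655*(-527)² + 7376995) = 1/(-655*277729 + 7376995) = 1/(-181912495 + 7376995) = 1/(-174535500) = -1/174535500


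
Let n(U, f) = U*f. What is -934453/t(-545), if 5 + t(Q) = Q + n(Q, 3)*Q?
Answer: -934453/890525 ≈ -1.0493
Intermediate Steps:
t(Q) = -5 + Q + 3*Q**2 (t(Q) = -5 + (Q + (Q*3)*Q) = -5 + (Q + (3*Q)*Q) = -5 + (Q + 3*Q**2) = -5 + Q + 3*Q**2)
-934453/t(-545) = -934453/(-5 - 545 + 3*(-545)**2) = -934453/(-5 - 545 + 3*297025) = -934453/(-5 - 545 + 891075) = -934453/890525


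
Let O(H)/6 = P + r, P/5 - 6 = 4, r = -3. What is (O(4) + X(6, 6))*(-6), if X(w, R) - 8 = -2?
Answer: -1728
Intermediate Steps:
P = 50 (P = 30 + 5*4 = 30 + 20 = 50)
X(w, R) = 6 (X(w, R) = 8 - 2 = 6)
O(H) = 282 (O(H) = 6*(50 - 3) = 6*47 = 282)
(O(4) + X(6, 6))*(-6) = (282 + 6)*(-6) = 288*(-6) = -1728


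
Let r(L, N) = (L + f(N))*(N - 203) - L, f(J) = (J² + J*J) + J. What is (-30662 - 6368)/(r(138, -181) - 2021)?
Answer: 7406/5029219 ≈ 0.0014726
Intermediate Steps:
f(J) = J + 2*J² (f(J) = (J² + J²) + J = 2*J² + J = J + 2*J²)
r(L, N) = -L + (-203 + N)*(L + N*(1 + 2*N)) (r(L, N) = (L + N*(1 + 2*N))*(N - 203) - L = (L + N*(1 + 2*N))*(-203 + N) - L = (-203 + N)*(L + N*(1 + 2*N)) - L = -L + (-203 + N)*(L + N*(1 + 2*N)))
(-30662 - 6368)/(r(138, -181) - 2021) = (-30662 - 6368)/((-405*(-181)² - 204*138 - 203*(-181) + 2*(-181)³ + 138*(-181)) - 2021) = -37030/((-405*32761 - 28152 + 36743 + 2*(-5929741) - 24978) - 2021) = -37030/((-13268205 - 28152 + 36743 - 11859482 - 24978) - 2021) = -37030/(-25144074 - 2021) = -37030/(-25146095) = -37030*(-1/25146095) = 7406/5029219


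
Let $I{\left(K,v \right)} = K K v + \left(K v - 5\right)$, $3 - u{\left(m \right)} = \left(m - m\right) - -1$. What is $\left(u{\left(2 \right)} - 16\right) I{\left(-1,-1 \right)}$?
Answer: $70$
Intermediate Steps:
$u{\left(m \right)} = 2$ ($u{\left(m \right)} = 3 - \left(\left(m - m\right) - -1\right) = 3 - \left(0 + 1\right) = 3 - 1 = 2$)
$I{\left(K,v \right)} = -5 + K v + v K^{2}$ ($I{\left(K,v \right)} = K^{2} v + \left(-5 + K v\right) = v K^{2} + \left(-5 + K v\right) = -5 + K v + v K^{2}$)
$\left(u{\left(2 \right)} - 16\right) I{\left(-1,-1 \right)} = \left(2 - 16\right) \left(-5 - -1 - \left(-1\right)^{2}\right) = - 14 \left(-5 + 1 - 1\right) = \left(-14\right) \left(-5\right) = 70$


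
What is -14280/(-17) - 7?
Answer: 833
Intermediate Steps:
-14280/(-17) - 7 = -14280*(-1)/17 - 7 = -119*(-120/17) - 7 = 840 - 7 = 833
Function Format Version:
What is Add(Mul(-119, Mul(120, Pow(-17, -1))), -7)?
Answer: 833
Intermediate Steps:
Add(Mul(-119, Mul(120, Pow(-17, -1))), -7) = Add(Mul(-119, Mul(120, Rational(-1, 17))), -7) = Add(Mul(-119, Rational(-120, 17)), -7) = Add(840, -7) = 833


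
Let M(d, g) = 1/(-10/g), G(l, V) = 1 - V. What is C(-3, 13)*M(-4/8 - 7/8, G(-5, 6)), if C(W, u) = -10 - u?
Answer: -23/2 ≈ -11.500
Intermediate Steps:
M(d, g) = -g/10
C(-3, 13)*M(-4/8 - 7/8, G(-5, 6)) = (-10 - 1*13)*(-(1 - 1*6)/10) = (-10 - 13)*(-(1 - 6)/10) = -(-23)*(-5)/10 = -23*½ = -23/2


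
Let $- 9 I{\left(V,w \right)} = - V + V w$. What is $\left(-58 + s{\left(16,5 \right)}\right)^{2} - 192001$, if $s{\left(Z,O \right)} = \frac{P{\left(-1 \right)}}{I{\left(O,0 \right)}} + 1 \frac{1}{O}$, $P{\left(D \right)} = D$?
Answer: $- \frac{4711221}{25} \approx -1.8845 \cdot 10^{5}$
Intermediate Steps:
$I{\left(V,w \right)} = \frac{V}{9} - \frac{V w}{9}$ ($I{\left(V,w \right)} = - \frac{- V + V w}{9} = \frac{V}{9} - \frac{V w}{9}$)
$s{\left(Z,O \right)} = - \frac{8}{O}$ ($s{\left(Z,O \right)} = - \frac{1}{\frac{1}{9} O \left(1 - 0\right)} + 1 \frac{1}{O} = - \frac{1}{\frac{1}{9} O \left(1 + 0\right)} + \frac{1}{O} = - \frac{1}{\frac{1}{9} O 1} + \frac{1}{O} = - \frac{1}{\frac{1}{9} O} + \frac{1}{O} = - \frac{9}{O} + \frac{1}{O} = - \frac{8}{O}$)
$\left(-58 + s{\left(16,5 \right)}\right)^{2} - 192001 = \left(-58 - \frac{8}{5}\right)^{2} - 192001 = \left(- \frac{298}{5}\right)^{2} - 192001 = \frac{88804}{25} - 192001 = - \frac{4711221}{25}$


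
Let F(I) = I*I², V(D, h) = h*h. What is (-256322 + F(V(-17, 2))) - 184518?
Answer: -440776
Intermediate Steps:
V(D, h) = h²
F(I) = I³
(-256322 + F(V(-17, 2))) - 184518 = (-256322 + (2²)³) - 184518 = (-256322 + 4³) - 184518 = (-256322 + 64) - 184518 = -256258 - 184518 = -440776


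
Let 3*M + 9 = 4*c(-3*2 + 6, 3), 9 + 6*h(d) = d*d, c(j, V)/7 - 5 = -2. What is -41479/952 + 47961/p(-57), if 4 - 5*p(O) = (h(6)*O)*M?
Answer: -75711287/12217016 ≈ -6.1972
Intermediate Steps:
c(j, V) = 21 (c(j, V) = 35 + 7*(-2) = 35 - 14 = 21)
h(d) = -3/2 + d²/6 (h(d) = -3/2 + (d*d)/6 = -3/2 + d²/6)
M = 25 (M = -3 + (4*21)/3 = -3 + (⅓)*84 = -3 + 28 = 25)
p(O) = ⅘ - 45*O/2 (p(O) = ⅘ - (-3/2 + (⅙)*6²)*O*25/5 = ⅘ - (-3/2 + (⅙)*36)*O*25/5 = ⅘ - (-3/2 + 6)*O*25/5 = ⅘ - 9*O/2*25/5 = ⅘ - 45*O/2)
-41479/952 + 47961/p(-57) = -41479/952 + 47961/(⅘ - 45/2*(-57)) = -41479*1/952 + 47961/(⅘ + 2565/2) = -41479/952 + 47961/(12833/10) = -41479/952 + 47961*(10/12833) = -41479/952 + 479610/12833 = -75711287/12217016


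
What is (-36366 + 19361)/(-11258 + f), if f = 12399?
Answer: -17005/1141 ≈ -14.904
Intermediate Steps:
(-36366 + 19361)/(-11258 + f) = (-36366 + 19361)/(-11258 + 12399) = -17005/1141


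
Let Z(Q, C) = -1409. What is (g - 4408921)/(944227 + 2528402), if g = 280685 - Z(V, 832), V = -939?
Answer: -1375609/1157543 ≈ -1.1884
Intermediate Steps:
g = 282094 (g = 280685 - 1*(-1409) = 280685 + 1409 = 282094)
(g - 4408921)/(944227 + 2528402) = (282094 - 4408921)/(944227 + 2528402) = -4126827/3472629 = -4126827*1/3472629 = -1375609/1157543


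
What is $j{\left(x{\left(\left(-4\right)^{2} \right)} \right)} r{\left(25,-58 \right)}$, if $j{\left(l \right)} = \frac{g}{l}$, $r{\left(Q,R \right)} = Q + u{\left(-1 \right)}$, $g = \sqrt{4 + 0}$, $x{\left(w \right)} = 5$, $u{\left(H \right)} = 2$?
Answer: $\frac{54}{5} \approx 10.8$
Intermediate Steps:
$g = 2$ ($g = \sqrt{4} = 2$)
$r{\left(Q,R \right)} = 2 + Q$ ($r{\left(Q,R \right)} = Q + 2 = 2 + Q$)
$j{\left(l \right)} = \frac{2}{l}$
$j{\left(x{\left(\left(-4\right)^{2} \right)} \right)} r{\left(25,-58 \right)} = \frac{2}{5} \left(2 + 25\right) = 2 \cdot \frac{1}{5} \cdot 27 = \frac{2}{5} \cdot 27 = \frac{54}{5}$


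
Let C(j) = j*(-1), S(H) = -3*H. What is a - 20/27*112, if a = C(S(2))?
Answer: -2078/27 ≈ -76.963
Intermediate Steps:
C(j) = -j
a = 6 (a = -(-3)*2 = -1*(-6) = 6)
a - 20/27*112 = 6 - 20/27*112 = 6 - 2240/27 = -2078/27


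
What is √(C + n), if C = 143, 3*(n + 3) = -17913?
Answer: 7*I*√119 ≈ 76.361*I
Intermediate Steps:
n = -5974 (n = -3 + (⅓)*(-17913) = -3 - 5971 = -5974)
√(C + n) = √(143 - 5974) = √(-5831) = 7*I*√119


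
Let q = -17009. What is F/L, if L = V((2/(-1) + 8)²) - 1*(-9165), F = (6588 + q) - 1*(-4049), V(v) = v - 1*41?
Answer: -1593/2290 ≈ -0.69563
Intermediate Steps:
V(v) = -41 + v (V(v) = v - 41 = -41 + v)
F = -6372 (F = (6588 - 17009) - 1*(-4049) = -10421 + 4049 = -6372)
L = 9160 (L = (-41 + (2/(-1) + 8)²) - 1*(-9165) = (-41 + (2*(-1) + 8)²) + 9165 = (-41 + (-2 + 8)²) + 9165 = (-41 + 6²) + 9165 = (-41 + 36) + 9165 = -5 + 9165 = 9160)
F/L = -6372/9160 = -6372*1/9160 = -1593/2290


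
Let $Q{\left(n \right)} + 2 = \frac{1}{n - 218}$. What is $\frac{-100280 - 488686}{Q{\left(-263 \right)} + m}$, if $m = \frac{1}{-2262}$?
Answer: $\frac{49292920404}{167599} \approx 2.9411 \cdot 10^{5}$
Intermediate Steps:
$m = - \frac{1}{2262} \approx -0.00044209$
$Q{\left(n \right)} = -2 + \frac{1}{-218 + n}$ ($Q{\left(n \right)} = -2 + \frac{1}{n - 218} = -2 + \frac{1}{-218 + n}$)
$\frac{-100280 - 488686}{Q{\left(-263 \right)} + m} = \frac{-100280 - 488686}{\frac{437 - -526}{-218 - 263} - \frac{1}{2262}} = - \frac{588966}{\frac{437 + 526}{-481} - \frac{1}{2262}} = - \frac{588966}{\left(- \frac{1}{481}\right) 963 - \frac{1}{2262}} = - \frac{588966}{- \frac{963}{481} - \frac{1}{2262}} = - \frac{588966}{- \frac{167599}{83694}} = \left(-588966\right) \left(- \frac{83694}{167599}\right) = \frac{49292920404}{167599}$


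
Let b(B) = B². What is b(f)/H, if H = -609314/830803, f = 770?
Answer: -246291549350/304657 ≈ -8.0842e+5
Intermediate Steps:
H = -609314/830803 (H = -609314*1/830803 = -609314/830803 ≈ -0.73340)
b(f)/H = 770²/(-609314/830803) = 592900*(-830803/609314) = -246291549350/304657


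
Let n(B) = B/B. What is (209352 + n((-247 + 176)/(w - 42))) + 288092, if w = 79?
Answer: 497445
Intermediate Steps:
n(B) = 1
(209352 + n((-247 + 176)/(w - 42))) + 288092 = (209352 + 1) + 288092 = 209353 + 288092 = 497445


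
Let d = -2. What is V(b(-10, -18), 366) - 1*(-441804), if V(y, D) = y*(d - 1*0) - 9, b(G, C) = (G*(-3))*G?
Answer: 442395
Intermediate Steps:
b(G, C) = -3*G² (b(G, C) = (-3*G)*G = -3*G²)
V(y, D) = -9 - 2*y (V(y, D) = y*(-2 - 1*0) - 9 = y*(-2 + 0) - 9 = y*(-2) - 9 = -2*y - 9 = -9 - 2*y)
V(b(-10, -18), 366) - 1*(-441804) = (-9 - (-6)*(-10)²) - 1*(-441804) = (-9 - (-6)*100) + 441804 = (-9 - 2*(-300)) + 441804 = (-9 + 600) + 441804 = 591 + 441804 = 442395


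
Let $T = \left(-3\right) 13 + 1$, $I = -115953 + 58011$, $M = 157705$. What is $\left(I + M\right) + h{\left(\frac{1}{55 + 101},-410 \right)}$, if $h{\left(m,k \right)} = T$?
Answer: $99725$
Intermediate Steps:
$I = -57942$
$T = -38$ ($T = -39 + 1 = -38$)
$h{\left(m,k \right)} = -38$
$\left(I + M\right) + h{\left(\frac{1}{55 + 101},-410 \right)} = \left(-57942 + 157705\right) - 38 = 99763 - 38 = 99725$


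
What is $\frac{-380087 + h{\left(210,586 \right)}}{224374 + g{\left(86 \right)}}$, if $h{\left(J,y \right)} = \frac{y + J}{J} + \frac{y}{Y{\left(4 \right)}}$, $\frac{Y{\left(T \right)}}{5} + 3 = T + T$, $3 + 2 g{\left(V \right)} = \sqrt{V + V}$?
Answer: $- \frac{35815483467742}{21144067859565} + \frac{798125516 \sqrt{43}}{105720339297825} \approx -1.6938$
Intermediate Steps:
$g{\left(V \right)} = - \frac{3}{2} + \frac{\sqrt{2} \sqrt{V}}{2}$ ($g{\left(V \right)} = - \frac{3}{2} + \frac{\sqrt{V + V}}{2} = - \frac{3}{2} + \frac{\sqrt{2 V}}{2} = - \frac{3}{2} + \frac{\sqrt{2} \sqrt{V}}{2}$)
$Y{\left(T \right)} = -15 + 10 T$ ($Y{\left(T \right)} = -15 + 5 \left(T + T\right) = -15 + 5 \cdot 2 T = -15 + 10 T$)
$h{\left(J,y \right)} = \frac{y}{25} + \frac{J + y}{J}$ ($h{\left(J,y \right)} = \frac{y + J}{J} + \frac{y}{-15 + 10 \cdot 4} = \frac{J + y}{J} + \frac{y}{-15 + 40} = \frac{J + y}{J} + \frac{y}{25} = \frac{y}{25} + \frac{J + y}{J}$)
$\frac{-380087 + h{\left(210,586 \right)}}{224374 + g{\left(86 \right)}} = \frac{-380087 + \left(1 + \frac{1}{25} \cdot 586 + \frac{586}{210}\right)}{224374 - \left(\frac{3}{2} - \frac{\sqrt{2} \sqrt{86}}{2}\right)} = \frac{-380087 + \left(1 + \frac{586}{25} + 586 \cdot \frac{1}{210}\right)}{224374 - \left(\frac{3}{2} - \sqrt{43}\right)} = \frac{-380087 + \left(1 + \frac{586}{25} + \frac{293}{105}\right)}{\frac{448745}{2} + \sqrt{43}} = \frac{-380087 + \frac{14296}{525}}{\frac{448745}{2} + \sqrt{43}} = - \frac{199531379}{525 \left(\frac{448745}{2} + \sqrt{43}\right)}$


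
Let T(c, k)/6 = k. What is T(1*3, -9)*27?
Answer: -1458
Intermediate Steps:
T(c, k) = 6*k
T(1*3, -9)*27 = (6*(-9))*27 = -54*27 = -1458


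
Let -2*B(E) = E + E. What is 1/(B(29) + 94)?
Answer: 1/65 ≈ 0.015385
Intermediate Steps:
B(E) = -E (B(E) = -(E + E)/2 = -E)
1/(B(29) + 94) = 1/(-1*29 + 94) = 1/(-29 + 94) = 1/65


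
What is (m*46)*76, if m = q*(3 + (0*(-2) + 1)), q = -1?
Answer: -13984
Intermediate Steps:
m = -4 (m = -(3 + (0*(-2) + 1)) = -(3 + (0 + 1)) = -(3 + 1) = -1*4 = -4)
(m*46)*76 = -4*46*76 = -184*76 = -13984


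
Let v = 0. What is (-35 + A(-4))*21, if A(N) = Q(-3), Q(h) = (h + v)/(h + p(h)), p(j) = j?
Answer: -1449/2 ≈ -724.50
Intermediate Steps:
Q(h) = ½ (Q(h) = (h + 0)/(h + h) = h/((2*h)) = h*(1/(2*h)) = ½)
A(N) = ½
(-35 + A(-4))*21 = (-35 + ½)*21 = -69/2*21 = -1449/2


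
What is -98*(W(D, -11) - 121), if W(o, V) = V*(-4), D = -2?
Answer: 7546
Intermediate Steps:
W(o, V) = -4*V
-98*(W(D, -11) - 121) = -98*(-4*(-11) - 121) = -98*(44 - 121) = -98*(-77) = 7546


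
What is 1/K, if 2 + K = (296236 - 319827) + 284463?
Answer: 1/260870 ≈ 3.8333e-6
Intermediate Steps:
K = 260870 (K = -2 + ((296236 - 319827) + 284463) = -2 + (-23591 + 284463) = -2 + 260872 = 260870)
1/K = 1/260870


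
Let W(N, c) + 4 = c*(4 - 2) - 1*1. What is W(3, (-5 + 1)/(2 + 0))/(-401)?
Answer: 9/401 ≈ 0.022444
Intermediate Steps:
W(N, c) = -5 + 2*c (W(N, c) = -4 + (c*(4 - 2) - 1*1) = -4 + (c*2 - 1) = -4 + (2*c - 1) = -4 + (-1 + 2*c) = -5 + 2*c)
W(3, (-5 + 1)/(2 + 0))/(-401) = (-5 + 2*((-5 + 1)/(2 + 0)))/(-401) = (-5 + 2*(-4/2))*(-1/401) = (-5 + 2*(-4*½))*(-1/401) = (-5 + 2*(-2))*(-1/401) = (-5 - 4)*(-1/401) = -9*(-1/401) = 9/401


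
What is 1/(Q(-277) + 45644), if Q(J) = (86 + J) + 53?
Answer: 1/45506 ≈ 2.1975e-5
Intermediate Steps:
Q(J) = 139 + J
1/(Q(-277) + 45644) = 1/((139 - 277) + 45644) = 1/(-138 + 45644) = 1/45506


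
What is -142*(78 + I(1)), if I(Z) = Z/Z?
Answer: -11218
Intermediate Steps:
I(Z) = 1
-142*(78 + I(1)) = -142*(78 + 1) = -142*79 = -11218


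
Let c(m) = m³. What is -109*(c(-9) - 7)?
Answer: 80224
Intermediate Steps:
-109*(c(-9) - 7) = -109*((-9)³ - 7) = -109*(-729 - 7) = -109*(-736) = 80224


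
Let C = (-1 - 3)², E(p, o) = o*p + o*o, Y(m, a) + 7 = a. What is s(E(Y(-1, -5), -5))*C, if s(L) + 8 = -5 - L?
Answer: -1568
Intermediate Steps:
Y(m, a) = -7 + a
E(p, o) = o² + o*p (E(p, o) = o*p + o² = o² + o*p)
s(L) = -13 - L (s(L) = -8 + (-5 - L) = -13 - L)
C = 16 (C = (-4)² = 16)
s(E(Y(-1, -5), -5))*C = (-13 - (-5)*(-5 + (-7 - 5)))*16 = (-13 - (-5)*(-5 - 12))*16 = (-13 - (-5)*(-17))*16 = (-13 - 1*85)*16 = (-13 - 85)*16 = -98*16 = -1568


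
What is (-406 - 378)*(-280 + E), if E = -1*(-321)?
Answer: -32144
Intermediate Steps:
E = 321
(-406 - 378)*(-280 + E) = (-406 - 378)*(-280 + 321) = -784*41 = -32144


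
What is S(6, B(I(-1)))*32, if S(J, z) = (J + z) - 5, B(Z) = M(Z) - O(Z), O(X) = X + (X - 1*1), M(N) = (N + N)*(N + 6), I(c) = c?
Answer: -192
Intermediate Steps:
M(N) = 2*N*(6 + N) (M(N) = (2*N)*(6 + N) = 2*N*(6 + N))
O(X) = -1 + 2*X (O(X) = X + (X - 1) = X + (-1 + X) = -1 + 2*X)
B(Z) = 1 - 2*Z + 2*Z*(6 + Z) (B(Z) = 2*Z*(6 + Z) - (-1 + 2*Z) = 2*Z*(6 + Z) + (1 - 2*Z) = 1 - 2*Z + 2*Z*(6 + Z))
S(J, z) = -5 + J + z
S(6, B(I(-1)))*32 = (-5 + 6 + (1 + 2*(-1)² + 10*(-1)))*32 = (-5 + 6 + (1 + 2*1 - 10))*32 = (-5 + 6 + (1 + 2 - 10))*32 = (-5 + 6 - 7)*32 = -6*32 = -192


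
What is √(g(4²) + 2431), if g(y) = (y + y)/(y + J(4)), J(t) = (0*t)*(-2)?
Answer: √2433 ≈ 49.325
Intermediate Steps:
J(t) = 0 (J(t) = 0*(-2) = 0)
g(y) = 2 (g(y) = (y + y)/(y + 0) = (2*y)/y = 2)
√(g(4²) + 2431) = √(2 + 2431) = √2433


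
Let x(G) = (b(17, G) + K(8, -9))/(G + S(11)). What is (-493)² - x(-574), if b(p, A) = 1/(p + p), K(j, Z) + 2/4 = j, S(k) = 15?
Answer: 2309694775/9503 ≈ 2.4305e+5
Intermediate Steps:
K(j, Z) = -½ + j
b(p, A) = 1/(2*p)
x(G) = 128/(17*(15 + G)) (x(G) = ((½)/17 + (-½ + 8))/(G + 15) = ((½)*(1/17) + 15/2)/(15 + G) = (1/34 + 15/2)/(15 + G) = 128/(17*(15 + G)))
(-493)² - x(-574) = (-493)² - 128/(17*(15 - 574)) = 243049 - 128/(17*(-559)) = 243049 - 128*(-1)/(17*559) = 243049 - 1*(-128/9503) = 243049 + 128/9503 = 2309694775/9503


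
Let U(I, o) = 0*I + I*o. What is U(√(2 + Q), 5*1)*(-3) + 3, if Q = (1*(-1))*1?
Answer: -12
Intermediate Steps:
Q = -1 (Q = -1*1 = -1)
U(I, o) = I*o (U(I, o) = 0 + I*o = I*o)
U(√(2 + Q), 5*1)*(-3) + 3 = (√(2 - 1)*(5*1))*(-3) + 3 = (√1*5)*(-3) + 3 = (1*5)*(-3) + 3 = 5*(-3) + 3 = -15 + 3 = -12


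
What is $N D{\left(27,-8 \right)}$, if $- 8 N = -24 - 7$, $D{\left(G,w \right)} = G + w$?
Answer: $\frac{589}{8} \approx 73.625$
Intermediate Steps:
$N = \frac{31}{8}$ ($N = - \frac{-24 - 7}{8} = \left(- \frac{1}{8}\right) \left(-31\right) = \frac{31}{8} \approx 3.875$)
$N D{\left(27,-8 \right)} = \frac{31 \left(27 - 8\right)}{8} = \frac{31}{8} \cdot 19 = \frac{589}{8}$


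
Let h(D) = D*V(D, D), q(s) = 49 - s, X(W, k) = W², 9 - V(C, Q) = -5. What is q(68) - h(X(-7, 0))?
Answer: -705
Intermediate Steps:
V(C, Q) = 14 (V(C, Q) = 9 - 1*(-5) = 9 + 5 = 14)
h(D) = 14*D (h(D) = D*14 = 14*D)
q(68) - h(X(-7, 0)) = (49 - 1*68) - 14*(-7)² = (49 - 68) - 14*49 = -19 - 1*686 = -19 - 686 = -705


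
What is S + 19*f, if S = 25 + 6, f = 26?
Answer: 525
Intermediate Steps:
S = 31
S + 19*f = 31 + 19*26 = 31 + 494 = 525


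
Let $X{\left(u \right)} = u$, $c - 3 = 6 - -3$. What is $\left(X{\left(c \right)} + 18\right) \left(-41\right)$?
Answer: $-1230$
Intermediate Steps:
$c = 12$ ($c = 3 + \left(6 - -3\right) = 3 + \left(6 + 3\right) = 3 + 9 = 12$)
$\left(X{\left(c \right)} + 18\right) \left(-41\right) = \left(12 + 18\right) \left(-41\right) = 30 \left(-41\right) = -1230$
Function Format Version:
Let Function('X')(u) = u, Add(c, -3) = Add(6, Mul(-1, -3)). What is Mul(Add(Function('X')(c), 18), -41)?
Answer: -1230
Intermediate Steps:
c = 12 (c = Add(3, Add(6, Mul(-1, -3))) = Add(3, Add(6, 3)) = Add(3, 9) = 12)
Mul(Add(Function('X')(c), 18), -41) = Mul(Add(12, 18), -41) = Mul(30, -41) = -1230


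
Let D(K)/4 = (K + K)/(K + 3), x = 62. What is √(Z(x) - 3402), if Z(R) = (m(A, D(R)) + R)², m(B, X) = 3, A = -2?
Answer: √823 ≈ 28.688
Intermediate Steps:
D(K) = 8*K/(3 + K) (D(K) = 4*((K + K)/(K + 3)) = 4*((2*K)/(3 + K)) = 4*(2*K/(3 + K)) = 8*K/(3 + K))
Z(R) = (3 + R)²
√(Z(x) - 3402) = √((3 + 62)² - 3402) = √(65² - 3402) = √(4225 - 3402) = √823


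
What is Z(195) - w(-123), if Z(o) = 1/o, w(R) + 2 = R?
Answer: 24376/195 ≈ 125.01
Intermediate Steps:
w(R) = -2 + R
Z(195) - w(-123) = 1/195 - (-2 - 123) = 1/195 - 1*(-125) = 1/195 + 125 = 24376/195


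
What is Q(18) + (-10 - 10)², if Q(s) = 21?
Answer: 421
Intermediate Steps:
Q(18) + (-10 - 10)² = 21 + (-10 - 10)² = 21 + (-20)² = 21 + 400 = 421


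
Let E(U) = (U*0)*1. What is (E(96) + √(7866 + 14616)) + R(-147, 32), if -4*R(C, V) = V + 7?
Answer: -39/4 + 3*√2498 ≈ 140.19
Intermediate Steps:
R(C, V) = -7/4 - V/4 (R(C, V) = -(V + 7)/4 = -(7 + V)/4 = -7/4 - V/4)
E(U) = 0 (E(U) = 0*1 = 0)
(E(96) + √(7866 + 14616)) + R(-147, 32) = (0 + √(7866 + 14616)) + (-7/4 - ¼*32) = (0 + √22482) + (-7/4 - 8) = (0 + 3*√2498) - 39/4 = 3*√2498 - 39/4 = -39/4 + 3*√2498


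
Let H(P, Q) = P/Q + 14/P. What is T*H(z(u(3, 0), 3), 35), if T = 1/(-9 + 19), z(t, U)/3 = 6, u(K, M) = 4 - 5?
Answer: 407/3150 ≈ 0.12921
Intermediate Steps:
u(K, M) = -1
z(t, U) = 18 (z(t, U) = 3*6 = 18)
H(P, Q) = 14/P + P/Q
T = ⅒ (T = 1/10 = ⅒ ≈ 0.10000)
T*H(z(u(3, 0), 3), 35) = (14/18 + 18/35)/10 = (14*(1/18) + 18*(1/35))/10 = (7/9 + 18/35)/10 = (⅒)*(407/315) = 407/3150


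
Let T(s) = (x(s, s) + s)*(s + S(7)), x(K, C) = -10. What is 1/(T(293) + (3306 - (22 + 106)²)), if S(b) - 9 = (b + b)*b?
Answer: 1/100122 ≈ 9.9878e-6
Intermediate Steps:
S(b) = 9 + 2*b² (S(b) = 9 + (b + b)*b = 9 + (2*b)*b = 9 + 2*b²)
T(s) = (-10 + s)*(107 + s) (T(s) = (-10 + s)*(s + (9 + 2*7²)) = (-10 + s)*(s + (9 + 2*49)) = (-10 + s)*(s + (9 + 98)) = (-10 + s)*(s + 107) = (-10 + s)*(107 + s))
1/(T(293) + (3306 - (22 + 106)²)) = 1/((-1070 + 293² + 97*293) + (3306 - (22 + 106)²)) = 1/((-1070 + 85849 + 28421) + (3306 - 1*128²)) = 1/(113200 + (3306 - 1*16384)) = 1/(113200 + (3306 - 16384)) = 1/(113200 - 13078) = 1/100122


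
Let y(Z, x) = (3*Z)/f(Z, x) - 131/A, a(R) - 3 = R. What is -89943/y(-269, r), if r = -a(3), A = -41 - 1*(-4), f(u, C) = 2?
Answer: 6655782/29597 ≈ 224.88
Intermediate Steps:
A = -37 (A = -41 + 4 = -37)
a(R) = 3 + R
r = -6 (r = -(3 + 3) = -1*6 = -6)
y(Z, x) = 131/37 + 3*Z/2 (y(Z, x) = (3*Z)/2 - 131/(-37) = (3*Z)*(½) - 131*(-1/37) = 3*Z/2 + 131/37 = 131/37 + 3*Z/2)
-89943/y(-269, r) = -89943/(131/37 + (3/2)*(-269)) = -89943/(131/37 - 807/2) = -89943/(-29597/74) = -89943*(-74/29597) = 6655782/29597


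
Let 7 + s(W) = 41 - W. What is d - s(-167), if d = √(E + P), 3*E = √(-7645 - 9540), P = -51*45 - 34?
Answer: -201 + √(-20961 + 3*I*√17185)/3 ≈ -200.55 + 48.262*I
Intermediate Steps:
P = -2329 (P = -2295 - 34 = -2329)
E = I*√17185/3 (E = √(-7645 - 9540)/3 = √(-17185)/3 = (I*√17185)/3 = I*√17185/3 ≈ 43.697*I)
s(W) = 34 - W (s(W) = -7 + (41 - W) = 34 - W)
d = √(-2329 + I*√17185/3) (d = √(I*√17185/3 - 2329) = √(-2329 + I*√17185/3) ≈ 0.4527 + 48.262*I)
d - s(-167) = √(-20961 + 3*I*√17185)/3 - (34 - 1*(-167)) = √(-20961 + 3*I*√17185)/3 - (34 + 167) = √(-20961 + 3*I*√17185)/3 - 1*201 = √(-20961 + 3*I*√17185)/3 - 201 = -201 + √(-20961 + 3*I*√17185)/3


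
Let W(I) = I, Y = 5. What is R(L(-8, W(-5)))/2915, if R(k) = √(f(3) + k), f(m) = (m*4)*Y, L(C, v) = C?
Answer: 2*√13/2915 ≈ 0.0024738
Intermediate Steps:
f(m) = 20*m (f(m) = (m*4)*5 = (4*m)*5 = 20*m)
R(k) = √(60 + k) (R(k) = √(20*3 + k) = √(60 + k))
R(L(-8, W(-5)))/2915 = √(60 - 8)/2915 = √52*(1/2915) = (2*√13)*(1/2915) = 2*√13/2915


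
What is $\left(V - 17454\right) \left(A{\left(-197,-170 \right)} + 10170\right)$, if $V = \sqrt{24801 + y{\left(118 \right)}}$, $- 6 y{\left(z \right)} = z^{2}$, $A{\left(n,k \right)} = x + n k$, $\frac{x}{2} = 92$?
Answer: $-765253176 + \frac{43844 \sqrt{202323}}{3} \approx -7.5868 \cdot 10^{8}$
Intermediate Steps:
$x = 184$ ($x = 2 \cdot 92 = 184$)
$A{\left(n,k \right)} = 184 + k n$ ($A{\left(n,k \right)} = 184 + n k = 184 + k n$)
$y{\left(z \right)} = - \frac{z^{2}}{6}$
$V = \frac{\sqrt{202323}}{3}$ ($V = \sqrt{24801 - \frac{118^{2}}{6}} = \sqrt{24801 - \frac{6962}{3}} = \sqrt{\frac{67441}{3}} = \frac{\sqrt{202323}}{3} \approx 149.93$)
$\left(V - 17454\right) \left(A{\left(-197,-170 \right)} + 10170\right) = \left(\frac{\sqrt{202323}}{3} - 17454\right) \left(\left(184 - -33490\right) + 10170\right) = \left(-17454 + \frac{\sqrt{202323}}{3}\right) \left(\left(184 + 33490\right) + 10170\right) = \left(-17454 + \frac{\sqrt{202323}}{3}\right) \left(33674 + 10170\right) = \left(-17454 + \frac{\sqrt{202323}}{3}\right) 43844 = -765253176 + \frac{43844 \sqrt{202323}}{3}$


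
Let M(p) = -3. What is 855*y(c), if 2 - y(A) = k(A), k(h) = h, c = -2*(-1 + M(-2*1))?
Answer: -5130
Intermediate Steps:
c = 8 (c = -2*(-1 - 3) = -2*(-4) = 8)
y(A) = 2 - A
855*y(c) = 855*(2 - 1*8) = 855*(2 - 8) = 855*(-6) = -5130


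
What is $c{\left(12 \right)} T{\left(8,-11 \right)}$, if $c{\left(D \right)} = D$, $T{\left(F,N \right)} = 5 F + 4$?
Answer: $528$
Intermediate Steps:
$T{\left(F,N \right)} = 4 + 5 F$
$c{\left(12 \right)} T{\left(8,-11 \right)} = 12 \left(4 + 5 \cdot 8\right) = 12 \left(4 + 40\right) = 12 \cdot 44 = 528$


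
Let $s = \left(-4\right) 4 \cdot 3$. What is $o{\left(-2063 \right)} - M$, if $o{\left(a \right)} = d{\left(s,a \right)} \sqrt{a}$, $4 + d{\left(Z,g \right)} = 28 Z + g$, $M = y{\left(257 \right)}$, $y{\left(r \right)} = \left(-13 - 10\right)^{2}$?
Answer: $-529 - 3411 i \sqrt{2063} \approx -529.0 - 1.5493 \cdot 10^{5} i$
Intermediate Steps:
$s = -48$ ($s = \left(-16\right) 3 = -48$)
$y{\left(r \right)} = 529$ ($y{\left(r \right)} = \left(-23\right)^{2} = 529$)
$M = 529$
$d{\left(Z,g \right)} = -4 + g + 28 Z$ ($d{\left(Z,g \right)} = -4 + \left(28 Z + g\right) = -4 + \left(g + 28 Z\right) = -4 + g + 28 Z$)
$o{\left(a \right)} = \sqrt{a} \left(-1348 + a\right)$ ($o{\left(a \right)} = \left(-4 + a + 28 \left(-48\right)\right) \sqrt{a} = \left(-4 + a - 1344\right) \sqrt{a} = \left(-1348 + a\right) \sqrt{a} = \sqrt{a} \left(-1348 + a\right)$)
$o{\left(-2063 \right)} - M = \sqrt{-2063} \left(-1348 - 2063\right) - 529 = i \sqrt{2063} \left(-3411\right) - 529 = - 3411 i \sqrt{2063} - 529 = -529 - 3411 i \sqrt{2063}$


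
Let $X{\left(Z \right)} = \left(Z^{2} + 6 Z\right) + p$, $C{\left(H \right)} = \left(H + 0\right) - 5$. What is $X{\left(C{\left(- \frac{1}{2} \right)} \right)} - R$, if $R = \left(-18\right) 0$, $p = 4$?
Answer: $\frac{5}{4} \approx 1.25$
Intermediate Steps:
$C{\left(H \right)} = -5 + H$ ($C{\left(H \right)} = H - 5 = -5 + H$)
$R = 0$
$X{\left(Z \right)} = 4 + Z^{2} + 6 Z$ ($X{\left(Z \right)} = \left(Z^{2} + 6 Z\right) + 4 = 4 + Z^{2} + 6 Z$)
$X{\left(C{\left(- \frac{1}{2} \right)} \right)} - R = \left(4 + \left(-5 - \frac{1}{2}\right)^{2} + 6 \left(-5 - \frac{1}{2}\right)\right) - 0 = \left(4 + \left(-5 - \frac{1}{2}\right)^{2} + 6 \left(-5 - \frac{1}{2}\right)\right) + 0 = \left(4 + \left(- \frac{11}{2}\right)^{2} + 6 \left(- \frac{11}{2}\right)\right) + 0 = \left(4 + \frac{121}{4} - 33\right) + 0 = \frac{5}{4} + 0 = \frac{5}{4}$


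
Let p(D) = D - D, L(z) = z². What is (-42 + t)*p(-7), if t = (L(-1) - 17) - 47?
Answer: 0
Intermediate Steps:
p(D) = 0
t = -63 (t = ((-1)² - 17) - 47 = (1 - 17) - 47 = -16 - 47 = -63)
(-42 + t)*p(-7) = (-42 - 63)*0 = -105*0 = 0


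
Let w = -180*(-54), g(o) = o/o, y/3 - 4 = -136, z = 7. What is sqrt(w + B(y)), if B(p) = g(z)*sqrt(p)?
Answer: sqrt(9720 + 6*I*sqrt(11)) ≈ 98.59 + 0.101*I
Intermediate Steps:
y = -396 (y = 12 + 3*(-136) = 12 - 408 = -396)
g(o) = 1
B(p) = sqrt(p) (B(p) = 1*sqrt(p) = sqrt(p))
w = 9720 (w = -9*(-1080) = 9720)
sqrt(w + B(y)) = sqrt(9720 + sqrt(-396)) = sqrt(9720 + 6*I*sqrt(11))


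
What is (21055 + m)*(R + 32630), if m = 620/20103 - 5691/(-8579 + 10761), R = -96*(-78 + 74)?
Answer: 15243540580216379/21932373 ≈ 6.9502e+8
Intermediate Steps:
R = 384 (R = -96*(-4) = 384)
m = -113053333/43864746 (m = 620*(1/20103) - 5691/2182 = 620/20103 - 5691*1/2182 = 620/20103 - 5691/2182 = -113053333/43864746 ≈ -2.5773)
(21055 + m)*(R + 32630) = (21055 - 113053333/43864746)*(384 + 32630) = (923459173697/43864746)*33014 = 15243540580216379/21932373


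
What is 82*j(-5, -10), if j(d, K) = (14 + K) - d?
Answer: 738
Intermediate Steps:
j(d, K) = 14 + K - d
82*j(-5, -10) = 82*(14 - 10 - 1*(-5)) = 82*(14 - 10 + 5) = 82*9 = 738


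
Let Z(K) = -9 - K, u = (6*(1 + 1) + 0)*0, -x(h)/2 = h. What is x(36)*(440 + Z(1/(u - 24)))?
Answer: -31035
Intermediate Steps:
x(h) = -2*h
u = 0 (u = (6*2 + 0)*0 = (12 + 0)*0 = 12*0 = 0)
x(36)*(440 + Z(1/(u - 24))) = (-2*36)*(440 + (-9 - 1/(0 - 24))) = -72*(440 + (-9 - 1/(-24))) = -72*(440 + (-9 - 1*(-1/24))) = -72*(440 + (-9 + 1/24)) = -72*(440 - 215/24) = -72*10345/24 = -31035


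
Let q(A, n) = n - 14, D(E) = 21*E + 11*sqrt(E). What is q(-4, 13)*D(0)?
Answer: 0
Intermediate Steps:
D(E) = 11*sqrt(E) + 21*E
q(A, n) = -14 + n
q(-4, 13)*D(0) = (-14 + 13)*(11*sqrt(0) + 21*0) = -(11*0 + 0) = -(0 + 0) = -1*0 = 0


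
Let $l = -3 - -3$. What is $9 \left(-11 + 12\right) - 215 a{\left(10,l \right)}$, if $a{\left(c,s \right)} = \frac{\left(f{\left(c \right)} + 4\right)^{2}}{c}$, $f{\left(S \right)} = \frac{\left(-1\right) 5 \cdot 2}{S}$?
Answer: $- \frac{369}{2} \approx -184.5$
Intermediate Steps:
$f{\left(S \right)} = - \frac{10}{S}$ ($f{\left(S \right)} = \frac{\left(-5\right) 2}{S} = - \frac{10}{S}$)
$l = 0$ ($l = -3 + 3 = 0$)
$a{\left(c,s \right)} = \frac{\left(4 - \frac{10}{c}\right)^{2}}{c}$ ($a{\left(c,s \right)} = \frac{\left(- \frac{10}{c} + 4\right)^{2}}{c} = \frac{\left(4 - \frac{10}{c}\right)^{2}}{c}$)
$9 \left(-11 + 12\right) - 215 a{\left(10,l \right)} = 9 \left(-11 + 12\right) - 215 \frac{4 \left(-5 + 2 \cdot 10\right)^{2}}{1000} = 9 \cdot 1 - 215 \cdot 4 \cdot \frac{1}{1000} \left(-5 + 20\right)^{2} = 9 - 215 \cdot 4 \cdot \frac{1}{1000} \cdot 15^{2} = 9 - 215 \cdot 4 \cdot \frac{1}{1000} \cdot 225 = 9 - \frac{387}{2} = - \frac{369}{2}$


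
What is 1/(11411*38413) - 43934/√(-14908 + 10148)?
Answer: 1/438330743 + 21967*I*√1190/1190 ≈ 2.2814e-9 + 636.79*I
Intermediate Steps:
1/(11411*38413) - 43934/√(-14908 + 10148) = (1/11411)*(1/38413) - 43934*(-I*√1190/2380) = 1/438330743 - 43934*(-I*√1190/2380) = 1/438330743 - (-21967)*I*√1190/1190 = 1/438330743 + 21967*I*√1190/1190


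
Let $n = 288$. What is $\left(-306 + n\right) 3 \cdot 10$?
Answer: $-540$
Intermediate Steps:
$\left(-306 + n\right) 3 \cdot 10 = \left(-306 + 288\right) 3 \cdot 10 = \left(-18\right) 30 = -540$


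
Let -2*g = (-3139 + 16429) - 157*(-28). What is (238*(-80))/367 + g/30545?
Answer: -584822181/11210015 ≈ -52.170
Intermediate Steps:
g = -8843 (g = -((-3139 + 16429) - 157*(-28))/2 = -(13290 + 4396)/2 = -1/2*17686 = -8843)
(238*(-80))/367 + g/30545 = (238*(-80))/367 - 8843/30545 = -19040*1/367 - 8843*1/30545 = -19040/367 - 8843/30545 = -584822181/11210015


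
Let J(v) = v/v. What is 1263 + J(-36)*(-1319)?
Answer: -56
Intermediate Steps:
J(v) = 1
1263 + J(-36)*(-1319) = 1263 + 1*(-1319) = 1263 - 1319 = -56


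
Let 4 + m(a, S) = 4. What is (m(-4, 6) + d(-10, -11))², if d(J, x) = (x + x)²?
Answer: 234256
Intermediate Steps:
m(a, S) = 0 (m(a, S) = -4 + 4 = 0)
d(J, x) = 4*x² (d(J, x) = (2*x)² = 4*x²)
(m(-4, 6) + d(-10, -11))² = (0 + 4*(-11)²)² = (0 + 4*121)² = (0 + 484)² = 484² = 234256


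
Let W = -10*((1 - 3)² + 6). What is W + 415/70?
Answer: -1317/14 ≈ -94.071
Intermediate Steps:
W = -100 (W = -10*((-2)² + 6) = -10*(4 + 6) = -10*10 = -100)
W + 415/70 = -100 + 415/70 = -100 + 415*(1/70) = -100 + 83/14 = -1317/14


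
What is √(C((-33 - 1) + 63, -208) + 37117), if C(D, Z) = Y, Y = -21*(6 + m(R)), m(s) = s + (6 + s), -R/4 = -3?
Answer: √36361 ≈ 190.69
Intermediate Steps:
R = 12 (R = -4*(-3) = 12)
m(s) = 6 + 2*s
Y = -756 (Y = -21*(6 + (6 + 2*12)) = -21*(6 + (6 + 24)) = -21*(6 + 30) = -21*36 = -756)
C(D, Z) = -756
√(C((-33 - 1) + 63, -208) + 37117) = √(-756 + 37117) = √36361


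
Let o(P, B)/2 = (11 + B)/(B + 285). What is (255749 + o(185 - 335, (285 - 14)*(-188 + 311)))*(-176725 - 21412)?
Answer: -851774772235045/16809 ≈ -5.0674e+10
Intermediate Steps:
o(P, B) = 2*(11 + B)/(285 + B) (o(P, B) = 2*((11 + B)/(B + 285)) = 2*((11 + B)/(285 + B)) = 2*(11 + B)/(285 + B))
(255749 + o(185 - 335, (285 - 14)*(-188 + 311)))*(-176725 - 21412) = (255749 + 2*(11 + (285 - 14)*(-188 + 311))/(285 + (285 - 14)*(-188 + 311)))*(-176725 - 21412) = (255749 + 2*(11 + 271*123)/(285 + 271*123))*(-198137) = (255749 + 2*(11 + 33333)/(285 + 33333))*(-198137) = (255749 + 2*33344/33618)*(-198137) = (255749 + 2*(1/33618)*33344)*(-198137) = (255749 + 33344/16809)*(-198137) = (4298918285/16809)*(-198137) = -851774772235045/16809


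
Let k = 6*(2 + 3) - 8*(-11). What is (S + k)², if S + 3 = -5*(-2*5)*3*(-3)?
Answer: 112225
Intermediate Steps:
k = 118 (k = 6*5 + 88 = 30 + 88 = 118)
S = -453 (S = -3 - 5*(-2*5)*3*(-3) = -3 - (-50)*3*(-3) = -3 - 5*(-30)*(-3) = -3 + 150*(-3) = -3 - 450 = -453)
(S + k)² = (-453 + 118)² = (-335)² = 112225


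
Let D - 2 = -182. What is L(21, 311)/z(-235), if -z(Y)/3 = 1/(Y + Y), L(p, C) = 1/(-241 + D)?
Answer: -470/1263 ≈ -0.37213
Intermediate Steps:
D = -180 (D = 2 - 182 = -180)
L(p, C) = -1/421 (L(p, C) = 1/(-241 - 180) = 1/(-421) = -1/421)
z(Y) = -3/(2*Y) (z(Y) = -3/(Y + Y) = -3*1/(2*Y) = -3/(2*Y))
L(21, 311)/z(-235) = -1/(421*((-3/2/(-235)))) = -1/(421*((-3/2*(-1/235)))) = -1/(421*3/470) = -1/421*470/3 = -470/1263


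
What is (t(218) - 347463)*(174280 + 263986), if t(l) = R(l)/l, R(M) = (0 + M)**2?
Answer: -152185677170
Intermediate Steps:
R(M) = M**2
t(l) = l (t(l) = l**2/l = l)
(t(218) - 347463)*(174280 + 263986) = (218 - 347463)*(174280 + 263986) = -347245*438266 = -152185677170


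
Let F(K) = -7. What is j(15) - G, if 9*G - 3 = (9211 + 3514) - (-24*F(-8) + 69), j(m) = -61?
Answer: -13040/9 ≈ -1448.9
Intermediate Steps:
G = 12491/9 (G = 1/3 + ((9211 + 3514) - (-24*(-7) + 69))/9 = 1/3 + (12725 - (168 + 69))/9 = 1/3 + (12725 - 1*237)/9 = 1/3 + (12725 - 237)/9 = 1/3 + (1/9)*12488 = 1/3 + 12488/9 = 12491/9 ≈ 1387.9)
j(15) - G = -61 - 1*12491/9 = -61 - 12491/9 = -13040/9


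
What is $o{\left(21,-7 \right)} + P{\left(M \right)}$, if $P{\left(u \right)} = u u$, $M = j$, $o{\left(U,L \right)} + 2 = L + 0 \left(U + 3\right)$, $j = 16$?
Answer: $247$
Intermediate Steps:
$o{\left(U,L \right)} = -2 + L$ ($o{\left(U,L \right)} = -2 + \left(L + 0 \left(U + 3\right)\right) = -2 + \left(L + 0 \left(3 + U\right)\right) = -2 + \left(L + 0\right) = -2 + L$)
$M = 16$
$P{\left(u \right)} = u^{2}$
$o{\left(21,-7 \right)} + P{\left(M \right)} = \left(-2 - 7\right) + 16^{2} = -9 + 256 = 247$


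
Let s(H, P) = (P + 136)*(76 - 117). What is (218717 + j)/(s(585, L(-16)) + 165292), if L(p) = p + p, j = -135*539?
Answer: 36488/40257 ≈ 0.90638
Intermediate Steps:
j = -72765
L(p) = 2*p
s(H, P) = -5576 - 41*P (s(H, P) = (136 + P)*(-41) = -5576 - 41*P)
(218717 + j)/(s(585, L(-16)) + 165292) = (218717 - 72765)/((-5576 - 82*(-16)) + 165292) = 145952/((-5576 - 41*(-32)) + 165292) = 145952/((-5576 + 1312) + 165292) = 145952/(-4264 + 165292) = 145952/161028 = 145952*(1/161028) = 36488/40257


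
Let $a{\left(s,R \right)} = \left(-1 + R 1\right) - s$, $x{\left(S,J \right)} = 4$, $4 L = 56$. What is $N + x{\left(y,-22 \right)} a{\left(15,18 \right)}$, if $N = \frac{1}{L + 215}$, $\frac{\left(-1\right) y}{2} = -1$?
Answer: $\frac{1833}{229} \approx 8.0044$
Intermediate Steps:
$L = 14$ ($L = \frac{1}{4} \cdot 56 = 14$)
$y = 2$ ($y = \left(-2\right) \left(-1\right) = 2$)
$a{\left(s,R \right)} = -1 + R - s$ ($a{\left(s,R \right)} = \left(-1 + R\right) - s = -1 + R - s$)
$N = \frac{1}{229}$ ($N = \frac{1}{14 + 215} = \frac{1}{229} \approx 0.0043668$)
$N + x{\left(y,-22 \right)} a{\left(15,18 \right)} = \frac{1}{229} + 4 \left(-1 + 18 - 15\right) = \frac{1}{229} + 4 \cdot 2 = \frac{1}{229} + 8 = \frac{1833}{229}$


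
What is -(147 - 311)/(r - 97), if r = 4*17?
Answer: -164/29 ≈ -5.6552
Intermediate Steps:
r = 68
-(147 - 311)/(r - 97) = -(147 - 311)/(68 - 97) = -(-164)/(-29) = -(-164)*(-1)/29 = -1*164/29 = -164/29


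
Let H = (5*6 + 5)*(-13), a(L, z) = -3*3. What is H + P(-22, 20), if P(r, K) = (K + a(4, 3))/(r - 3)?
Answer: -11386/25 ≈ -455.44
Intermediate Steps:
a(L, z) = -9
H = -455 (H = (30 + 5)*(-13) = 35*(-13) = -455)
P(r, K) = (-9 + K)/(-3 + r) (P(r, K) = (K - 9)/(r - 3) = (-9 + K)/(-3 + r))
H + P(-22, 20) = -455 + (-9 + 20)/(-3 - 22) = -455 + 11/(-25) = -455 - 1/25*11 = -455 - 11/25 = -11386/25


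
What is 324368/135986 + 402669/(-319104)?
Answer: 2708321091/2410759808 ≈ 1.1234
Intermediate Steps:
324368/135986 + 402669/(-319104) = 324368*(1/135986) + 402669*(-1/319104) = 162184/67993 - 44741/35456 = 2708321091/2410759808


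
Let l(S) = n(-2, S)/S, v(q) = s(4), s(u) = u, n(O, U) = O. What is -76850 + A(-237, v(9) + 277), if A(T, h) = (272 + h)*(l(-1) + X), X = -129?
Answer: -147081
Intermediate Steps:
v(q) = 4
l(S) = -2/S
A(T, h) = -34544 - 127*h (A(T, h) = (272 + h)*(-2/(-1) - 129) = (272 + h)*(-2*(-1) - 129) = (272 + h)*(2 - 129) = (272 + h)*(-127) = -34544 - 127*h)
-76850 + A(-237, v(9) + 277) = -76850 + (-34544 - 127*(4 + 277)) = -76850 + (-34544 - 127*281) = -76850 + (-34544 - 35687) = -76850 - 70231 = -147081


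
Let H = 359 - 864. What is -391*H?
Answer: 197455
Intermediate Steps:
H = -505
-391*H = -391*(-505) = 197455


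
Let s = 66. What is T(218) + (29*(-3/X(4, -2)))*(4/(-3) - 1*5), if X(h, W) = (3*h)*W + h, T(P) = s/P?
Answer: -59399/2180 ≈ -27.247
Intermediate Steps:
T(P) = 66/P
X(h, W) = h + 3*W*h (X(h, W) = 3*W*h + h = h + 3*W*h)
T(218) + (29*(-3/X(4, -2)))*(4/(-3) - 1*5) = 66/218 + (29*(-3*1/(4*(1 + 3*(-2)))))*(4/(-3) - 1*5) = 66*(1/218) + (29*(-3*1/(4*(1 - 6))))*(4*(-1/3) - 5) = 33/109 + (29*(-3/(4*(-5))))*(-4/3 - 5) = 33/109 + (29*(-3/(-20)))*(-19/3) = 33/109 + (29*(-3*(-1/20)))*(-19/3) = 33/109 + (29*(3/20))*(-19/3) = 33/109 + (87/20)*(-19/3) = 33/109 - 551/20 = -59399/2180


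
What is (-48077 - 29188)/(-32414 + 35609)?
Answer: -1717/71 ≈ -24.183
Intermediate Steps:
(-48077 - 29188)/(-32414 + 35609) = -77265/3195 = -77265*1/3195 = -1717/71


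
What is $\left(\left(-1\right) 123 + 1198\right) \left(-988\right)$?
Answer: $-1062100$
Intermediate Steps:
$\left(\left(-1\right) 123 + 1198\right) \left(-988\right) = \left(-123 + 1198\right) \left(-988\right) = 1075 \left(-988\right) = -1062100$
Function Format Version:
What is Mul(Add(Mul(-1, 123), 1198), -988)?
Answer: -1062100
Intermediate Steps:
Mul(Add(Mul(-1, 123), 1198), -988) = Mul(Add(-123, 1198), -988) = Mul(1075, -988) = -1062100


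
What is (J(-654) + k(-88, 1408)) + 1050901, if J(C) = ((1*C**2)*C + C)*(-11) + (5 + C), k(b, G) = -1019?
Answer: 3078045331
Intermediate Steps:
J(C) = 5 - 11*C**3 - 10*C (J(C) = (C**2*C + C)*(-11) + (5 + C) = (C**3 + C)*(-11) + (5 + C) = (C + C**3)*(-11) + (5 + C) = (-11*C - 11*C**3) + (5 + C) = 5 - 11*C**3 - 10*C)
(J(-654) + k(-88, 1408)) + 1050901 = ((5 - 11*(-654)**3 - 10*(-654)) - 1019) + 1050901 = ((5 - 11*(-279726264) + 6540) - 1019) + 1050901 = ((5 + 3076988904 + 6540) - 1019) + 1050901 = (3076995449 - 1019) + 1050901 = 3076994430 + 1050901 = 3078045331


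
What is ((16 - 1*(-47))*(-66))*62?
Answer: -257796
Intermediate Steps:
((16 - 1*(-47))*(-66))*62 = ((16 + 47)*(-66))*62 = (63*(-66))*62 = -4158*62 = -257796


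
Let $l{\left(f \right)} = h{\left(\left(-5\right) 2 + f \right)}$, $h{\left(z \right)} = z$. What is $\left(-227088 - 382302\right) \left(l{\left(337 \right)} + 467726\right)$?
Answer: $-285226817670$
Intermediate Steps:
$l{\left(f \right)} = -10 + f$ ($l{\left(f \right)} = \left(-5\right) 2 + f = -10 + f$)
$\left(-227088 - 382302\right) \left(l{\left(337 \right)} + 467726\right) = \left(-227088 - 382302\right) \left(\left(-10 + 337\right) + 467726\right) = - 609390 \left(327 + 467726\right) = \left(-609390\right) 468053 = -285226817670$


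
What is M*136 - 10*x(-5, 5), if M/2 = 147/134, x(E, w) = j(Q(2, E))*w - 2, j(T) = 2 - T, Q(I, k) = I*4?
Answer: 41432/67 ≈ 618.39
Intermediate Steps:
Q(I, k) = 4*I
x(E, w) = -2 - 6*w (x(E, w) = (2 - 4*2)*w - 2 = (2 - 1*8)*w - 2 = (2 - 8)*w - 2 = -6*w - 2 = -2 - 6*w)
M = 147/67 (M = 2*(147/134) = 147/67 ≈ 2.1940)
M*136 - 10*x(-5, 5) = (147/67)*136 - 10*(-2 - 6*5) = 19992/67 - 10*(-2 - 30) = 19992/67 - 10*(-32) = 19992/67 + 320 = 41432/67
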